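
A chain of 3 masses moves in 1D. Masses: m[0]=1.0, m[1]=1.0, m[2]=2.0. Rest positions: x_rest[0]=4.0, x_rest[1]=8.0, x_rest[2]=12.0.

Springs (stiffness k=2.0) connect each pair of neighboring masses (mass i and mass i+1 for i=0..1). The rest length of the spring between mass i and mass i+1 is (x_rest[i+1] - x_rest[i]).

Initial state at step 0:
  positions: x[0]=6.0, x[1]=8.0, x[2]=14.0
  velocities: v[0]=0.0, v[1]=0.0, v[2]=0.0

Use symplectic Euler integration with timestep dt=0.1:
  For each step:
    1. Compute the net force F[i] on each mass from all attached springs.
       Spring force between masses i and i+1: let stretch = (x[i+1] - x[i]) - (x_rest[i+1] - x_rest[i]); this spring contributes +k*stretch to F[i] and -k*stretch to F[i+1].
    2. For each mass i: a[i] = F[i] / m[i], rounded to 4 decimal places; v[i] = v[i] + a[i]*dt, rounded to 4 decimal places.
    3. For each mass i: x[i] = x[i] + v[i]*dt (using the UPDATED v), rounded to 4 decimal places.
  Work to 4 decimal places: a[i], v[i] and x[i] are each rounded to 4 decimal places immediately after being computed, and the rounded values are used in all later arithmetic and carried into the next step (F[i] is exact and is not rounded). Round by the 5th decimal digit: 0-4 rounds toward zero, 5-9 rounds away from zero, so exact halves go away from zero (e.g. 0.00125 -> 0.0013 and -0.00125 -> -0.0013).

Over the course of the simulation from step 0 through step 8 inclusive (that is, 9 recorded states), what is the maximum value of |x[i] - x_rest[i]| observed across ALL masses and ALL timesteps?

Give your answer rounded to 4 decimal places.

Answer: 2.0623

Derivation:
Step 0: x=[6.0000 8.0000 14.0000] v=[0.0000 0.0000 0.0000]
Step 1: x=[5.9600 8.0800 13.9800] v=[-0.4000 0.8000 -0.2000]
Step 2: x=[5.8824 8.2356 13.9410] v=[-0.7760 1.5560 -0.3900]
Step 3: x=[5.7719 8.4582 13.8850] v=[-1.1054 2.2264 -0.5605]
Step 4: x=[5.6351 8.7357 13.8147] v=[-1.3681 2.7745 -0.7032]
Step 5: x=[5.4803 9.0527 13.7336] v=[-1.5480 3.1702 -0.8111]
Step 6: x=[5.3170 9.3919 13.6457] v=[-1.6335 3.3919 -0.8792]
Step 7: x=[5.1552 9.7347 13.5552] v=[-1.6185 3.4277 -0.9046]
Step 8: x=[5.0049 10.0623 13.4665] v=[-1.5026 3.2759 -0.8867]
Max displacement = 2.0623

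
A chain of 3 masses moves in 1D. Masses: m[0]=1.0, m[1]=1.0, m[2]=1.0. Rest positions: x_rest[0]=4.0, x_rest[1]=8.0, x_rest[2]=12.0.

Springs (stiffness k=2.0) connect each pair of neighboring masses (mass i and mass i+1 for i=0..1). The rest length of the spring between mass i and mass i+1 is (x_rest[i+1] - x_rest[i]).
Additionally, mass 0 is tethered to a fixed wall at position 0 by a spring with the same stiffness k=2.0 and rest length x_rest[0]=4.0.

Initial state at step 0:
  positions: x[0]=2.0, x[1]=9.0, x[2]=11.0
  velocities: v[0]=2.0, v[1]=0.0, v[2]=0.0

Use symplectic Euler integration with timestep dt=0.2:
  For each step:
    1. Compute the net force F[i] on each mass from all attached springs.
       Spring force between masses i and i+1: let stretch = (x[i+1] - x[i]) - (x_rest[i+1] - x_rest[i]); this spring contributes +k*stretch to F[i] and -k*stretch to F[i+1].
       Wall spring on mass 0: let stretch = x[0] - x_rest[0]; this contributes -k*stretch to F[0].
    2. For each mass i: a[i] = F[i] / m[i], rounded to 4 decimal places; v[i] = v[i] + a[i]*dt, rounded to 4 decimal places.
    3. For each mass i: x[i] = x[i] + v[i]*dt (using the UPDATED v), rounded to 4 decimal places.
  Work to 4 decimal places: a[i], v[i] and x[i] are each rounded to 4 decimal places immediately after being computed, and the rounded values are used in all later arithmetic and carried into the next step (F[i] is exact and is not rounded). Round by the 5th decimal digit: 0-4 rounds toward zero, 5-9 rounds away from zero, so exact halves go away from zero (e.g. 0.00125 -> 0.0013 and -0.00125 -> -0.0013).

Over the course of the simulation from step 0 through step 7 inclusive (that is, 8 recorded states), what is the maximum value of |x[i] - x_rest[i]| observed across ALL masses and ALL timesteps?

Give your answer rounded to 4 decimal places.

Step 0: x=[2.0000 9.0000 11.0000] v=[2.0000 0.0000 0.0000]
Step 1: x=[2.8000 8.6000 11.1600] v=[4.0000 -2.0000 0.8000]
Step 2: x=[3.8400 7.9408 11.4352] v=[5.2000 -3.2960 1.3760]
Step 3: x=[4.9009 7.2331 11.7508] v=[5.3043 -3.5386 1.5782]
Step 4: x=[5.7563 6.7002 12.0250] v=[4.2768 -2.6644 1.3711]
Step 5: x=[6.2267 6.5178 12.1932] v=[2.3518 -0.9120 0.8412]
Step 6: x=[6.2222 6.7661 12.2274] v=[-0.0224 1.2417 0.1710]
Step 7: x=[5.7635 7.4078 12.1447] v=[-2.2937 3.2087 -0.4135]
Max displacement = 2.2267

Answer: 2.2267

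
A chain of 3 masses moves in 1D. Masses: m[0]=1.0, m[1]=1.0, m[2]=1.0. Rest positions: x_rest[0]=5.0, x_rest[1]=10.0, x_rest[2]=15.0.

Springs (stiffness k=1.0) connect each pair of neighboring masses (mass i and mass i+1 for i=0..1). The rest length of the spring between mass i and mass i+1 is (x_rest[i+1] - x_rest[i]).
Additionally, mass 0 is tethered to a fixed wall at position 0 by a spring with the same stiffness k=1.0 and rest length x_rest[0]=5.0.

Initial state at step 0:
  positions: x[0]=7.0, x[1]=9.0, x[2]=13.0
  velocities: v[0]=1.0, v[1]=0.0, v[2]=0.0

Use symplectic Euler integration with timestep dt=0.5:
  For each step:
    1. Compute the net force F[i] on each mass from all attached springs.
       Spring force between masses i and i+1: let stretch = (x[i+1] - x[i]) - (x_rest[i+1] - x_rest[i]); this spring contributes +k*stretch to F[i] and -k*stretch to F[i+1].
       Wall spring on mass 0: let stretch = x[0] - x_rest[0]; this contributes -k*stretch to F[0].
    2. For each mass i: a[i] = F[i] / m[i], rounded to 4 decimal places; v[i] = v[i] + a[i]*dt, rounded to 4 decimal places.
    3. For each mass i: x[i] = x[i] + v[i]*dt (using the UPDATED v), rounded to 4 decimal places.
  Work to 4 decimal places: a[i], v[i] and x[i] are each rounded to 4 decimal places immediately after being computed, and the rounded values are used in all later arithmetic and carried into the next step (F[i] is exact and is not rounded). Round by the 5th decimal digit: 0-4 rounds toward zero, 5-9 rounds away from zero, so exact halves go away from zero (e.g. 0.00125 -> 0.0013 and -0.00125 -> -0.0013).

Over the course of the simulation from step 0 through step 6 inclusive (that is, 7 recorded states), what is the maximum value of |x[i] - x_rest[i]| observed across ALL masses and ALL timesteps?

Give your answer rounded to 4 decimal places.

Answer: 2.0585

Derivation:
Step 0: x=[7.0000 9.0000 13.0000] v=[1.0000 0.0000 0.0000]
Step 1: x=[6.2500 9.5000 13.2500] v=[-1.5000 1.0000 0.5000]
Step 2: x=[4.7500 10.1250 13.8125] v=[-3.0000 1.2500 1.1250]
Step 3: x=[3.4063 10.3282 14.7032] v=[-2.6875 0.4063 1.7813]
Step 4: x=[2.9415 9.8946 15.7501] v=[-0.9297 -0.8672 2.0938]
Step 5: x=[3.4796 9.1866 16.5832] v=[1.0761 -1.4160 1.6661]
Step 6: x=[4.5745 8.9010 16.8171] v=[2.1898 -0.5712 0.4678]
Max displacement = 2.0585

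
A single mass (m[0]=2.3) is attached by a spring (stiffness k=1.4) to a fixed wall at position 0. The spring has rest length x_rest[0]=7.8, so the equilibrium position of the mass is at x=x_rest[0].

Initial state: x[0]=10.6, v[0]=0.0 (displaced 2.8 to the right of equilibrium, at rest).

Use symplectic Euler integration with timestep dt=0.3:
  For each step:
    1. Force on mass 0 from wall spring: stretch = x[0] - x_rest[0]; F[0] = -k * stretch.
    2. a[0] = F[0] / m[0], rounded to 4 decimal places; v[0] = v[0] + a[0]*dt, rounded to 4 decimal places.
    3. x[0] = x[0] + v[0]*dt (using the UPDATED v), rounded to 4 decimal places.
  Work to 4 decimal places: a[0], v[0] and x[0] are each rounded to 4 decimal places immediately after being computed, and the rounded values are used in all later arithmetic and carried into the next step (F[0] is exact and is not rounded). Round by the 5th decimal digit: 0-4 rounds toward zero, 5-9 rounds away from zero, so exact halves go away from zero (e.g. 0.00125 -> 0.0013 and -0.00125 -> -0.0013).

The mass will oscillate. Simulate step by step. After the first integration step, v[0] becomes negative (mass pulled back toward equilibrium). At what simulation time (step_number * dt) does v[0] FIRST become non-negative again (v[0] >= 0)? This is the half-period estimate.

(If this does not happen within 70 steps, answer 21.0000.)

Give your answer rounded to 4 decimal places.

Answer: 4.2000

Derivation:
Step 0: x=[10.6000] v=[0.0000]
Step 1: x=[10.4466] v=[-0.5113]
Step 2: x=[10.1482] v=[-0.9946]
Step 3: x=[9.7212] v=[-1.4234]
Step 4: x=[9.1889] v=[-1.7742]
Step 5: x=[8.5806] v=[-2.0278]
Step 6: x=[7.9295] v=[-2.1703]
Step 7: x=[7.2713] v=[-2.1939]
Step 8: x=[6.6421] v=[-2.0974]
Step 9: x=[6.0763] v=[-1.8860]
Step 10: x=[5.6049] v=[-1.5712]
Step 11: x=[5.2538] v=[-1.1704]
Step 12: x=[5.0422] v=[-0.7054]
Step 13: x=[4.9817] v=[-0.2018]
Step 14: x=[5.0756] v=[0.3129]
First v>=0 after going negative at step 14, time=4.2000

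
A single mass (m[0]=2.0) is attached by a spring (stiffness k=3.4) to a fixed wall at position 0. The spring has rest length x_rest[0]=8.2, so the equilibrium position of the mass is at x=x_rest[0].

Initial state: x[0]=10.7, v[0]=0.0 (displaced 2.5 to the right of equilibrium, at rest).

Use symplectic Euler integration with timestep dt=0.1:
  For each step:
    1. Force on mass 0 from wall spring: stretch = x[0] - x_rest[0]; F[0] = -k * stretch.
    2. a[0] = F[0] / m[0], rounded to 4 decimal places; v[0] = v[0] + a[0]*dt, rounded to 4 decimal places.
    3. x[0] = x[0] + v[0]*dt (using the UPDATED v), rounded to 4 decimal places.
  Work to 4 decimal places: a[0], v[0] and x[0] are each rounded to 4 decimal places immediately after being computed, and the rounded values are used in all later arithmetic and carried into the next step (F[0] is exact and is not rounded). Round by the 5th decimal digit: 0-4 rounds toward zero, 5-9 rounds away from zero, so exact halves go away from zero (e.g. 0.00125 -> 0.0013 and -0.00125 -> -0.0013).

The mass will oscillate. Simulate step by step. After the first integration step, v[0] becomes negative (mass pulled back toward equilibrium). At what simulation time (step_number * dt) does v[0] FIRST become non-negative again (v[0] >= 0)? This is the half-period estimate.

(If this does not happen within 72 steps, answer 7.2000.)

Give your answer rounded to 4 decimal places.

Answer: 2.5000

Derivation:
Step 0: x=[10.7000] v=[0.0000]
Step 1: x=[10.6575] v=[-0.4250]
Step 2: x=[10.5732] v=[-0.8428]
Step 3: x=[10.4486] v=[-1.2462]
Step 4: x=[10.2858] v=[-1.6285]
Step 5: x=[10.0875] v=[-1.9831]
Step 6: x=[9.8571] v=[-2.3040]
Step 7: x=[9.5985] v=[-2.5857]
Step 8: x=[9.3162] v=[-2.8235]
Step 9: x=[9.0149] v=[-3.0133]
Step 10: x=[8.6997] v=[-3.1518]
Step 11: x=[8.3760] v=[-3.2368]
Step 12: x=[8.0493] v=[-3.2667]
Step 13: x=[7.7252] v=[-3.2411]
Step 14: x=[7.4092] v=[-3.1604]
Step 15: x=[7.1066] v=[-3.0260]
Step 16: x=[6.8226] v=[-2.8401]
Step 17: x=[6.5620] v=[-2.6059]
Step 18: x=[6.3293] v=[-2.3274]
Step 19: x=[6.1284] v=[-2.0094]
Step 20: x=[5.9627] v=[-1.6572]
Step 21: x=[5.8350] v=[-1.2769]
Step 22: x=[5.7475] v=[-0.8749]
Step 23: x=[5.7017] v=[-0.4580]
Step 24: x=[5.6984] v=[-0.0333]
Step 25: x=[5.7376] v=[0.3920]
First v>=0 after going negative at step 25, time=2.5000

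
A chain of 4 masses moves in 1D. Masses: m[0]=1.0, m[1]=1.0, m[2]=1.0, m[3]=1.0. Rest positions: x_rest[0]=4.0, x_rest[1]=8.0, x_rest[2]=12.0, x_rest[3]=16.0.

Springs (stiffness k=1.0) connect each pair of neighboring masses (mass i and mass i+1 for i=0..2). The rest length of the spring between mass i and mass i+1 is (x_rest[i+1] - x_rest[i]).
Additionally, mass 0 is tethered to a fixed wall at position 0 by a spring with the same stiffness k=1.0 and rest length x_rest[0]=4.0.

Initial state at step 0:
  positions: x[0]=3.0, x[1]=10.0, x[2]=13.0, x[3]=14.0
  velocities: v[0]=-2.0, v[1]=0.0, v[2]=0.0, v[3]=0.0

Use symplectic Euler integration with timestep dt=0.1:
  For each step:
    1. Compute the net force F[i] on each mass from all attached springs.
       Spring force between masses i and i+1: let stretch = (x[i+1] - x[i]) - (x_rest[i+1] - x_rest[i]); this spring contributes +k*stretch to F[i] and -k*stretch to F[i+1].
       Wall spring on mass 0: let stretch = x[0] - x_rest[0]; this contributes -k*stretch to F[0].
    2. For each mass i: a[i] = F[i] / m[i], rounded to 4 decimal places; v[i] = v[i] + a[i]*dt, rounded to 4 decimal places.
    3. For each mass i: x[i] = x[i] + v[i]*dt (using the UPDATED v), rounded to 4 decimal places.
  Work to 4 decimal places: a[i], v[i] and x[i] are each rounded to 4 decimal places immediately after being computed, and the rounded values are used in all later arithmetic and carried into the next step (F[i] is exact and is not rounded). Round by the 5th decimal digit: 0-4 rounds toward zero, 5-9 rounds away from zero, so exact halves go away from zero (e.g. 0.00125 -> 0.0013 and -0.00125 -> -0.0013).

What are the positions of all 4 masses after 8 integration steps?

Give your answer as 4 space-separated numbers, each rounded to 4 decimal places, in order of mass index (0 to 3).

Step 0: x=[3.0000 10.0000 13.0000 14.0000] v=[-2.0000 0.0000 0.0000 0.0000]
Step 1: x=[2.8400 9.9600 12.9800 14.0300] v=[-1.6000 -0.4000 -0.2000 0.3000]
Step 2: x=[2.7228 9.8790 12.9403 14.0895] v=[-1.1720 -0.8100 -0.3970 0.5950]
Step 3: x=[2.6499 9.7571 12.8815 14.1775] v=[-0.7287 -1.2195 -0.5882 0.8801]
Step 4: x=[2.6216 9.5953 12.8044 14.2926] v=[-0.2830 -1.6178 -0.7710 1.1505]
Step 5: x=[2.6368 9.3959 12.7101 14.4328] v=[0.1522 -1.9943 -0.9431 1.4017]
Step 6: x=[2.6932 9.1620 12.5999 14.5957] v=[0.5644 -2.3388 -1.1023 1.6294]
Step 7: x=[2.7874 8.8978 12.4753 14.7787] v=[0.9420 -2.6419 -1.2465 1.8298]
Step 8: x=[2.9148 8.6083 12.3379 14.9787] v=[1.2743 -2.8952 -1.3739 1.9995]

Answer: 2.9148 8.6083 12.3379 14.9787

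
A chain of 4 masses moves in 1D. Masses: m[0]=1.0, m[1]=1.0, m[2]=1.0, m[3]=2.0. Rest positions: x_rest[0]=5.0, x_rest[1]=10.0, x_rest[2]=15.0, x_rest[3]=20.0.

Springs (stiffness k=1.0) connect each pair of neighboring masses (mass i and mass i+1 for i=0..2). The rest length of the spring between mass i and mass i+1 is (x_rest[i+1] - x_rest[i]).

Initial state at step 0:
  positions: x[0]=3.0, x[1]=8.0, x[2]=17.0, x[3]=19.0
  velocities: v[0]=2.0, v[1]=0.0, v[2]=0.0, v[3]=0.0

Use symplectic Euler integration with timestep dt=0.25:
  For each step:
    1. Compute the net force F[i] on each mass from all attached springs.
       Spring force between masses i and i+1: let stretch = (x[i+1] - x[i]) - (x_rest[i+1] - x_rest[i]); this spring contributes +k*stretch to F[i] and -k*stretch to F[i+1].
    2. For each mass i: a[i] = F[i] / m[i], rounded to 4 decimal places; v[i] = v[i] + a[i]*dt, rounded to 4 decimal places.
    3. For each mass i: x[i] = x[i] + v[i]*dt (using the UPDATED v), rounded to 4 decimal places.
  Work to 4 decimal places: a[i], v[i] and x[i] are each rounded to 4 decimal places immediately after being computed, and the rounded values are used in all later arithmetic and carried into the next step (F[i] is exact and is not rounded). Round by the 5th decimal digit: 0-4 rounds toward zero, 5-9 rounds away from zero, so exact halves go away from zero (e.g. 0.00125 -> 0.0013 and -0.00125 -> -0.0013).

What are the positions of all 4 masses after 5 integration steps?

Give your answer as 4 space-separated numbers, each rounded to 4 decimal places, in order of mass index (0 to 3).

Step 0: x=[3.0000 8.0000 17.0000 19.0000] v=[2.0000 0.0000 0.0000 0.0000]
Step 1: x=[3.5000 8.2500 16.5625 19.0938] v=[2.0000 1.0000 -1.7500 0.3750]
Step 2: x=[3.9844 8.7227 15.7637 19.2647] v=[1.9375 1.8906 -3.1953 0.6836]
Step 3: x=[4.4524 9.3393 14.7436 19.4825] v=[1.8721 2.4663 -4.0803 0.8710]
Step 4: x=[4.9134 9.9882 13.6819 19.7084] v=[1.8438 2.5957 -4.2467 0.9037]
Step 5: x=[5.3790 10.5508 12.7660 19.9023] v=[1.8625 2.2504 -3.6635 0.7754]

Answer: 5.3790 10.5508 12.7660 19.9023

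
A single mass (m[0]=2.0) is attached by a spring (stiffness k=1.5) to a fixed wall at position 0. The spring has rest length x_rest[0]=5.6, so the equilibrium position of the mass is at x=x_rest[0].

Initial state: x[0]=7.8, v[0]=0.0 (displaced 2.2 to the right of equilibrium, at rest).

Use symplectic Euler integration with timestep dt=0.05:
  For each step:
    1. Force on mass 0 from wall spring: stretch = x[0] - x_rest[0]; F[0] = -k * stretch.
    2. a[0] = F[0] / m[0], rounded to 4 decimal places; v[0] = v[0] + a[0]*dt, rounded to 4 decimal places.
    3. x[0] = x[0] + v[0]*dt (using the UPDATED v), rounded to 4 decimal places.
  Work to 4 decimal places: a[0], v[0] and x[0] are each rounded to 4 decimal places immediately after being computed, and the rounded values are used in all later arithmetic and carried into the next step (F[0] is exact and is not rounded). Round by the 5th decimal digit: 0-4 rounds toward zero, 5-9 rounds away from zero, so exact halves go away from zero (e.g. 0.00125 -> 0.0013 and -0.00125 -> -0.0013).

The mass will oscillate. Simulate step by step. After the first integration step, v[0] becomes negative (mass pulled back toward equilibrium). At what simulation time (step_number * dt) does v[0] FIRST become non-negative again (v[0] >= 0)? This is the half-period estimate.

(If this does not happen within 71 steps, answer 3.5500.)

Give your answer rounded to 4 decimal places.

Step 0: x=[7.8000] v=[0.0000]
Step 1: x=[7.7959] v=[-0.0825]
Step 2: x=[7.7877] v=[-0.1648]
Step 3: x=[7.7754] v=[-0.2468]
Step 4: x=[7.7590] v=[-0.3284]
Step 5: x=[7.7385] v=[-0.4094]
Step 6: x=[7.7140] v=[-0.4896]
Step 7: x=[7.6856] v=[-0.5689]
Step 8: x=[7.6532] v=[-0.6471]
Step 9: x=[7.6170] v=[-0.7241]
Step 10: x=[7.5770] v=[-0.7997]
Step 11: x=[7.5333] v=[-0.8738]
Step 12: x=[7.4860] v=[-0.9463]
Step 13: x=[7.4352] v=[-1.0170]
Step 14: x=[7.3809] v=[-1.0858]
Step 15: x=[7.3233] v=[-1.1526]
Step 16: x=[7.2624] v=[-1.2172]
Step 17: x=[7.1984] v=[-1.2795]
Step 18: x=[7.1314] v=[-1.3394]
Step 19: x=[7.0616] v=[-1.3968]
Step 20: x=[6.9890] v=[-1.4516]
Step 21: x=[6.9138] v=[-1.5037]
Step 22: x=[6.8362] v=[-1.5530]
Step 23: x=[6.7562] v=[-1.5994]
Step 24: x=[6.6741] v=[-1.6428]
Step 25: x=[6.5899] v=[-1.6831]
Step 26: x=[6.5039] v=[-1.7202]
Step 27: x=[6.4162] v=[-1.7541]
Step 28: x=[6.3270] v=[-1.7847]
Step 29: x=[6.2364] v=[-1.8120]
Step 30: x=[6.1446] v=[-1.8359]
Step 31: x=[6.0518] v=[-1.8563]
Step 32: x=[5.9581] v=[-1.8732]
Step 33: x=[5.8638] v=[-1.8866]
Step 34: x=[5.7690] v=[-1.8965]
Step 35: x=[5.6739] v=[-1.9028]
Step 36: x=[5.5786] v=[-1.9056]
Step 37: x=[5.4834] v=[-1.9048]
Step 38: x=[5.3884] v=[-1.9004]
Step 39: x=[5.2938] v=[-1.8925]
Step 40: x=[5.1998] v=[-1.8810]
Step 41: x=[5.1065] v=[-1.8660]
Step 42: x=[5.0141] v=[-1.8475]
Step 43: x=[4.9228] v=[-1.8255]
Step 44: x=[4.8328] v=[-1.8001]
Step 45: x=[4.7442] v=[-1.7713]
Step 46: x=[4.6572] v=[-1.7392]
Step 47: x=[4.5720] v=[-1.7038]
Step 48: x=[4.4887] v=[-1.6653]
Step 49: x=[4.4075] v=[-1.6236]
Step 50: x=[4.3286] v=[-1.5789]
Step 51: x=[4.2520] v=[-1.5312]
Step 52: x=[4.1780] v=[-1.4807]
Step 53: x=[4.1066] v=[-1.4274]
Step 54: x=[4.0380] v=[-1.3714]
Step 55: x=[3.9724] v=[-1.3128]
Step 56: x=[3.9098] v=[-1.2518]
Step 57: x=[3.8504] v=[-1.1884]
Step 58: x=[3.7943] v=[-1.1228]
Step 59: x=[3.7415] v=[-1.0551]
Step 60: x=[3.6922] v=[-0.9854]
Step 61: x=[3.6465] v=[-0.9139]
Step 62: x=[3.6045] v=[-0.8406]
Step 63: x=[3.5662] v=[-0.7658]
Step 64: x=[3.5317] v=[-0.6895]
Step 65: x=[3.5011] v=[-0.6119]
Step 66: x=[3.4744] v=[-0.5332]
Step 67: x=[3.4517] v=[-0.4535]
Step 68: x=[3.4331] v=[-0.3729]
Step 69: x=[3.4185] v=[-0.2916]
Step 70: x=[3.4080] v=[-0.2098]
Step 71: x=[3.4016] v=[-0.1276]
v[0] did not become non-negative within 71 steps; using fallback time=3.5500

Answer: 3.5500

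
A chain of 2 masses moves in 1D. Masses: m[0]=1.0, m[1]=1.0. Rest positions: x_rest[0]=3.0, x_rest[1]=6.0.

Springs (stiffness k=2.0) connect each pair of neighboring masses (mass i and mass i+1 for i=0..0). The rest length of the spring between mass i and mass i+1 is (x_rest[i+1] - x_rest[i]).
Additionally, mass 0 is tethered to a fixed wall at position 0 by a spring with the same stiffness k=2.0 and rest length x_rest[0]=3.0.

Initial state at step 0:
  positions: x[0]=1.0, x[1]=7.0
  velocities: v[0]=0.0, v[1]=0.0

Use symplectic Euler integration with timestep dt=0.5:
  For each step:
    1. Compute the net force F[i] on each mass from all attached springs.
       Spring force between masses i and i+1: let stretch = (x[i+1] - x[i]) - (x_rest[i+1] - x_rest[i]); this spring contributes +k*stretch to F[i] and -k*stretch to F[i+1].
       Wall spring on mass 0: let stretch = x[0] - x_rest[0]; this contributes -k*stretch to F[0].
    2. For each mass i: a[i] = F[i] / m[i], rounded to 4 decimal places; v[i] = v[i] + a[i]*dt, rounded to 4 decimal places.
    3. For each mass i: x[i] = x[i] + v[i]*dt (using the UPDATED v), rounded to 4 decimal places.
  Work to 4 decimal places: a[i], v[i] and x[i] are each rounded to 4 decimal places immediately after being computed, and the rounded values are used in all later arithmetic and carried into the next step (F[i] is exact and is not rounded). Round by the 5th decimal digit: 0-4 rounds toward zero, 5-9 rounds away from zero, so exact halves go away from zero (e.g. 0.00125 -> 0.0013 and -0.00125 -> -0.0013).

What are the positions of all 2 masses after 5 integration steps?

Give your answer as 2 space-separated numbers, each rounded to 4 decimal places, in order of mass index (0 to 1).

Answer: 0.9688 7.4375

Derivation:
Step 0: x=[1.0000 7.0000] v=[0.0000 0.0000]
Step 1: x=[3.5000 5.5000] v=[5.0000 -3.0000]
Step 2: x=[5.2500 4.5000] v=[3.5000 -2.0000]
Step 3: x=[4.0000 5.3750] v=[-2.5000 1.7500]
Step 4: x=[1.4375 7.0625] v=[-5.1250 3.3750]
Step 5: x=[0.9688 7.4375] v=[-0.9375 0.7500]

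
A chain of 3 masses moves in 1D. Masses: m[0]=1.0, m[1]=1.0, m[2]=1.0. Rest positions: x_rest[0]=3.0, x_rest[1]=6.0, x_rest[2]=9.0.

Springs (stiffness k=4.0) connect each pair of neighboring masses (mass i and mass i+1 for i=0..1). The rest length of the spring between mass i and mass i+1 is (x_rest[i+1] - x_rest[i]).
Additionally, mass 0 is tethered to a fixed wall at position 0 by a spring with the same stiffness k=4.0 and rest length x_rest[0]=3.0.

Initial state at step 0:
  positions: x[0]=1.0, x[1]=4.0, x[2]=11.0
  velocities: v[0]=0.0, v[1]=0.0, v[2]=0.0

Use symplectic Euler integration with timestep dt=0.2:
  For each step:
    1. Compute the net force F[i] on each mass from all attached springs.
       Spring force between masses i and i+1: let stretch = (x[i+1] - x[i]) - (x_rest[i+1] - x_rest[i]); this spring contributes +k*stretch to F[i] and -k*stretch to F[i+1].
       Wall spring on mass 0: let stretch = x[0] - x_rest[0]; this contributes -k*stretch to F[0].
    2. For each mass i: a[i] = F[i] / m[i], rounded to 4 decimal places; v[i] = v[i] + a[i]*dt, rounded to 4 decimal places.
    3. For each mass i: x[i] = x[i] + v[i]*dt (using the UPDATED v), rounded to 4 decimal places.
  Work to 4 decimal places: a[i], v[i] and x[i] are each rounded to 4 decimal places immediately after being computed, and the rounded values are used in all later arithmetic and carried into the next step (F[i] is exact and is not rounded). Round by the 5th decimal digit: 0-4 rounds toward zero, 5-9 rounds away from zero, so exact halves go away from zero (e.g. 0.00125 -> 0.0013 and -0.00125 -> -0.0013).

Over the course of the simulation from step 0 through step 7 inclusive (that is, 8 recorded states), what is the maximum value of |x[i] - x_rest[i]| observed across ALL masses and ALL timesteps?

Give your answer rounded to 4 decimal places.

Step 0: x=[1.0000 4.0000 11.0000] v=[0.0000 0.0000 0.0000]
Step 1: x=[1.3200 4.6400 10.3600] v=[1.6000 3.2000 -3.2000]
Step 2: x=[1.9600 5.6640 9.2848] v=[3.2000 5.1200 -5.3760]
Step 3: x=[2.8790 6.6747 8.1103] v=[4.5952 5.0534 -5.8726]
Step 4: x=[3.9447 7.3078 7.1861] v=[5.3286 3.1653 -4.6211]
Step 5: x=[4.9174 7.3833 6.7614] v=[4.8633 0.3775 -2.1237]
Step 6: x=[5.4978 6.9648 6.9162] v=[2.9021 -2.0927 0.7738]
Step 7: x=[5.4333 6.3038 7.5587] v=[-0.3225 -3.3052 3.2127]
Max displacement = 2.4978

Answer: 2.4978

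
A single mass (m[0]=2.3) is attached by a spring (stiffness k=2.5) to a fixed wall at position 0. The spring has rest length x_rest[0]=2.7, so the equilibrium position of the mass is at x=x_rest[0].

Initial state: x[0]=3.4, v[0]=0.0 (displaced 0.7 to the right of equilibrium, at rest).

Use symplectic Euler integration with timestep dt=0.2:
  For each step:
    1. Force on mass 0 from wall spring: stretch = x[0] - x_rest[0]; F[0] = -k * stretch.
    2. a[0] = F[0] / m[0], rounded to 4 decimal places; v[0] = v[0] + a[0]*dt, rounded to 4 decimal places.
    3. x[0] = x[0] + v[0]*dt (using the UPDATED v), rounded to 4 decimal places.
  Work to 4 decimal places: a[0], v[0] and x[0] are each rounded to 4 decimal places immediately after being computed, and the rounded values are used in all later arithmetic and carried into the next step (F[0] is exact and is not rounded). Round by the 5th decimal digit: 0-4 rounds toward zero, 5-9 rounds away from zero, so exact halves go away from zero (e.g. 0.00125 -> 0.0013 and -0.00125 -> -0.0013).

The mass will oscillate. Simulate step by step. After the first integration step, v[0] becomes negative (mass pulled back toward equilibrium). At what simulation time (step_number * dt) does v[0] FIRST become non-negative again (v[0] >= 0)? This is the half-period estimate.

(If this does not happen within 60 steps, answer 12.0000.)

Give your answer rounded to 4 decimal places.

Answer: 3.2000

Derivation:
Step 0: x=[3.4000] v=[0.0000]
Step 1: x=[3.3696] v=[-0.1522]
Step 2: x=[3.3100] v=[-0.2978]
Step 3: x=[3.2239] v=[-0.4304]
Step 4: x=[3.1150] v=[-0.5443]
Step 5: x=[2.9881] v=[-0.6345]
Step 6: x=[2.8487] v=[-0.6971]
Step 7: x=[2.7028] v=[-0.7294]
Step 8: x=[2.5568] v=[-0.7300]
Step 9: x=[2.4170] v=[-0.6989]
Step 10: x=[2.2895] v=[-0.6374]
Step 11: x=[2.1799] v=[-0.5482]
Step 12: x=[2.0929] v=[-0.4351]
Step 13: x=[2.0323] v=[-0.3031]
Step 14: x=[2.0007] v=[-0.1579]
Step 15: x=[1.9995] v=[-0.0059]
Step 16: x=[2.0288] v=[0.1464]
First v>=0 after going negative at step 16, time=3.2000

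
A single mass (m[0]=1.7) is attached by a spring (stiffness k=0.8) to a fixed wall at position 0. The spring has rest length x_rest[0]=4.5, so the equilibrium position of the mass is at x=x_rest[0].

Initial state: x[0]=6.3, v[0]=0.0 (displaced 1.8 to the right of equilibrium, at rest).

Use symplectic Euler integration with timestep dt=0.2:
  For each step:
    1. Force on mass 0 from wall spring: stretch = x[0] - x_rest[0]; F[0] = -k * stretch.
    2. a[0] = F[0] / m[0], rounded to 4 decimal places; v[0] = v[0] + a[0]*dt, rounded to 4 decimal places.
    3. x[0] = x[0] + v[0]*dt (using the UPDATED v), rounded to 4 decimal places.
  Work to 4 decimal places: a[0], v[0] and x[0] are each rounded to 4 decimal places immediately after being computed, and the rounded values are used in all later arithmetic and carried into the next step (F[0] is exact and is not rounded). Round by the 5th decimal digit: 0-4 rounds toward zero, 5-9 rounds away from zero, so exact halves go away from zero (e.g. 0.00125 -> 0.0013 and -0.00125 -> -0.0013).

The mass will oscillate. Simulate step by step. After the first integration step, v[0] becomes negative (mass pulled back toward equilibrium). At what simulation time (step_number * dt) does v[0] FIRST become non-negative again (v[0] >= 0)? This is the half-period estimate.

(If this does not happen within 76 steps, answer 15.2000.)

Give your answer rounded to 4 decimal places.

Step 0: x=[6.3000] v=[0.0000]
Step 1: x=[6.2661] v=[-0.1694]
Step 2: x=[6.1990] v=[-0.3356]
Step 3: x=[6.0999] v=[-0.4955]
Step 4: x=[5.9707] v=[-0.6461]
Step 5: x=[5.8138] v=[-0.7845]
Step 6: x=[5.6322] v=[-0.9082]
Step 7: x=[5.4292] v=[-1.0148]
Step 8: x=[5.2087] v=[-1.1023]
Step 9: x=[4.9749] v=[-1.1690]
Step 10: x=[4.7322] v=[-1.2137]
Step 11: x=[4.4851] v=[-1.2356]
Step 12: x=[4.2383] v=[-1.2342]
Step 13: x=[3.9964] v=[-1.2096]
Step 14: x=[3.7640] v=[-1.1622]
Step 15: x=[3.5454] v=[-1.0929]
Step 16: x=[3.3448] v=[-1.0031]
Step 17: x=[3.1659] v=[-0.8944]
Step 18: x=[3.0121] v=[-0.7688]
Step 19: x=[2.8863] v=[-0.6288]
Step 20: x=[2.7909] v=[-0.4769]
Step 21: x=[2.7277] v=[-0.3160]
Step 22: x=[2.6979] v=[-0.1492]
Step 23: x=[2.7020] v=[0.0204]
First v>=0 after going negative at step 23, time=4.6000

Answer: 4.6000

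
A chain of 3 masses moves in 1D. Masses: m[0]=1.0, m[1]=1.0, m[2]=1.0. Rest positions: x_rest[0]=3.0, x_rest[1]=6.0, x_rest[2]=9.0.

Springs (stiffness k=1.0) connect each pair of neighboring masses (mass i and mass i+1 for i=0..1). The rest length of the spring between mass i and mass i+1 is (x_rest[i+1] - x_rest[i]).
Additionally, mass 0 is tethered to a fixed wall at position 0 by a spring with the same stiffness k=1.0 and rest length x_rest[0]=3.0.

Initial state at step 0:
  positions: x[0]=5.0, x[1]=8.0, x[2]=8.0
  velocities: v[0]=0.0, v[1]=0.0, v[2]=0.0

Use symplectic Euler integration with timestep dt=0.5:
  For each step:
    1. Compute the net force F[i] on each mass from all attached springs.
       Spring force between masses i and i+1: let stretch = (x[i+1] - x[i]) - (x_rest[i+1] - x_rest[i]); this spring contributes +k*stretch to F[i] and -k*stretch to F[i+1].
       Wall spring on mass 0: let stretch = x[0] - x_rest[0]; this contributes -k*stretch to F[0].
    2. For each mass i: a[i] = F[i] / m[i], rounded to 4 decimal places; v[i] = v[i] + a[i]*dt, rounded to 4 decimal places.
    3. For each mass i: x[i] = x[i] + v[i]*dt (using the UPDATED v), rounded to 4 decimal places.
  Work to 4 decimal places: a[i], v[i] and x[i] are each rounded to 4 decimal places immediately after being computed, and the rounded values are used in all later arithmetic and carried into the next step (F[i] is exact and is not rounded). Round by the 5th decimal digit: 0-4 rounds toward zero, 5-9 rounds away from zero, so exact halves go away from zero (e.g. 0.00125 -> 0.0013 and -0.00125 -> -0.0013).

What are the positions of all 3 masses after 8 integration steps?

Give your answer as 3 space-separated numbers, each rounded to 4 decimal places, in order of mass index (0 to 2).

Answer: 4.2435 6.3337 7.6998

Derivation:
Step 0: x=[5.0000 8.0000 8.0000] v=[0.0000 0.0000 0.0000]
Step 1: x=[4.5000 7.2500 8.7500] v=[-1.0000 -1.5000 1.5000]
Step 2: x=[3.5625 6.1875 9.8750] v=[-1.8750 -2.1250 2.2500]
Step 3: x=[2.3906 5.3906 10.8282] v=[-2.3438 -1.5938 1.9063]
Step 4: x=[1.3711 5.2031 11.1720] v=[-2.0391 -0.3750 0.6875]
Step 5: x=[0.9668 5.5499 10.7735] v=[-0.8087 0.6935 -0.7970]
Step 6: x=[1.4666 6.0568 9.8191] v=[0.9995 1.0138 -1.9088]
Step 7: x=[2.7473 6.3568 8.6741] v=[2.5613 0.5999 -2.2900]
Step 8: x=[4.2435 6.3337 7.6998] v=[2.9924 -0.0462 -1.9487]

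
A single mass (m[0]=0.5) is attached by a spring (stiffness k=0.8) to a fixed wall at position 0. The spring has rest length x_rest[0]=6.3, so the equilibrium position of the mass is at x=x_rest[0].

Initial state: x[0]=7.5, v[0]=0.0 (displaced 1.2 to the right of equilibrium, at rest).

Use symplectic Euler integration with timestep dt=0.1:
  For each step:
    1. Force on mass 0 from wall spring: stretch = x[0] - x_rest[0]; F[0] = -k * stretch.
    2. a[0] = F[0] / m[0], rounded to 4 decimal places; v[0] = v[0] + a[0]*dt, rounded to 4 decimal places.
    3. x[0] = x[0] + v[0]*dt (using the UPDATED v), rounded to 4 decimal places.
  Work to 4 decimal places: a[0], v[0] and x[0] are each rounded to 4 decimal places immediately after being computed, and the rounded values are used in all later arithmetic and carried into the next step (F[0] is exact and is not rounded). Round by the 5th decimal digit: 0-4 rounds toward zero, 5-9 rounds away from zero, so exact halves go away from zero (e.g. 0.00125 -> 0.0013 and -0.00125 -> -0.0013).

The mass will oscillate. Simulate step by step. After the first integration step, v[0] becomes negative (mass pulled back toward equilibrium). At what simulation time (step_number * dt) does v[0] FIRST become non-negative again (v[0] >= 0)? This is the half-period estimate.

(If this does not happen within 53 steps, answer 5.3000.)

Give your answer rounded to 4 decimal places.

Answer: 2.5000

Derivation:
Step 0: x=[7.5000] v=[0.0000]
Step 1: x=[7.4808] v=[-0.1920]
Step 2: x=[7.4427] v=[-0.3809]
Step 3: x=[7.3863] v=[-0.5637]
Step 4: x=[7.3126] v=[-0.7375]
Step 5: x=[7.2227] v=[-0.8995]
Step 6: x=[7.1180] v=[-1.0471]
Step 7: x=[7.0002] v=[-1.1780]
Step 8: x=[6.8712] v=[-1.2900]
Step 9: x=[6.7331] v=[-1.3814]
Step 10: x=[6.5880] v=[-1.4507]
Step 11: x=[6.4383] v=[-1.4968]
Step 12: x=[6.2864] v=[-1.5189]
Step 13: x=[6.1347] v=[-1.5167]
Step 14: x=[5.9857] v=[-1.4903]
Step 15: x=[5.8417] v=[-1.4400]
Step 16: x=[5.7050] v=[-1.3667]
Step 17: x=[5.5779] v=[-1.2715]
Step 18: x=[5.4623] v=[-1.1560]
Step 19: x=[5.3601] v=[-1.0220]
Step 20: x=[5.2729] v=[-0.8716]
Step 21: x=[5.2022] v=[-0.7073]
Step 22: x=[5.1490] v=[-0.5317]
Step 23: x=[5.1143] v=[-0.3475]
Step 24: x=[5.0985] v=[-0.1578]
Step 25: x=[5.1019] v=[0.0344]
First v>=0 after going negative at step 25, time=2.5000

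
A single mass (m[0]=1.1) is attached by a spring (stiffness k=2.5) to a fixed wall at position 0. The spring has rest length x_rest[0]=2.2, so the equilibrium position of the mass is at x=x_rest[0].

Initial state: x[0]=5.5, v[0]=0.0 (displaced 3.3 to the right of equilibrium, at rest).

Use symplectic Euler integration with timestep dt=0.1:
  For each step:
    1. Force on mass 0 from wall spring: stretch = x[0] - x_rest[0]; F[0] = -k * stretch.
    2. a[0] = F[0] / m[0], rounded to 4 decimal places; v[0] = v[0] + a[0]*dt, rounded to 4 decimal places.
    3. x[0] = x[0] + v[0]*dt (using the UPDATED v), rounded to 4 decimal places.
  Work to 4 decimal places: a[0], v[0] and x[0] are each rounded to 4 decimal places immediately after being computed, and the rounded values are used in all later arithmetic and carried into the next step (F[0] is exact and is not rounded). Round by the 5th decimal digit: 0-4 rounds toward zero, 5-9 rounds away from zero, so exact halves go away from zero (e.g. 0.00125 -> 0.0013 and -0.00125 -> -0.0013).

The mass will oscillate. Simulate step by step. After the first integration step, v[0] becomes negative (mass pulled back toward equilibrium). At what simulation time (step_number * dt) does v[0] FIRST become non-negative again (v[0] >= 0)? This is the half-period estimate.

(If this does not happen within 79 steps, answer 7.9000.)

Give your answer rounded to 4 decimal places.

Answer: 2.1000

Derivation:
Step 0: x=[5.5000] v=[0.0000]
Step 1: x=[5.4250] v=[-0.7500]
Step 2: x=[5.2767] v=[-1.4830]
Step 3: x=[5.0585] v=[-2.1823]
Step 4: x=[4.7753] v=[-2.8320]
Step 5: x=[4.4336] v=[-3.4173]
Step 6: x=[4.0411] v=[-3.9249]
Step 7: x=[3.6068] v=[-4.3433]
Step 8: x=[3.1405] v=[-4.6630]
Step 9: x=[2.6528] v=[-4.8768]
Step 10: x=[2.1548] v=[-4.9797]
Step 11: x=[1.6579] v=[-4.9694]
Step 12: x=[1.1733] v=[-4.8462]
Step 13: x=[0.7120] v=[-4.6129]
Step 14: x=[0.2845] v=[-4.2747]
Step 15: x=[-0.0994] v=[-3.8394]
Step 16: x=[-0.4311] v=[-3.3168]
Step 17: x=[-0.7030] v=[-2.7188]
Step 18: x=[-0.9089] v=[-2.0590]
Step 19: x=[-1.0441] v=[-1.3524]
Step 20: x=[-1.1056] v=[-0.6151]
Step 21: x=[-1.0920] v=[0.1362]
First v>=0 after going negative at step 21, time=2.1000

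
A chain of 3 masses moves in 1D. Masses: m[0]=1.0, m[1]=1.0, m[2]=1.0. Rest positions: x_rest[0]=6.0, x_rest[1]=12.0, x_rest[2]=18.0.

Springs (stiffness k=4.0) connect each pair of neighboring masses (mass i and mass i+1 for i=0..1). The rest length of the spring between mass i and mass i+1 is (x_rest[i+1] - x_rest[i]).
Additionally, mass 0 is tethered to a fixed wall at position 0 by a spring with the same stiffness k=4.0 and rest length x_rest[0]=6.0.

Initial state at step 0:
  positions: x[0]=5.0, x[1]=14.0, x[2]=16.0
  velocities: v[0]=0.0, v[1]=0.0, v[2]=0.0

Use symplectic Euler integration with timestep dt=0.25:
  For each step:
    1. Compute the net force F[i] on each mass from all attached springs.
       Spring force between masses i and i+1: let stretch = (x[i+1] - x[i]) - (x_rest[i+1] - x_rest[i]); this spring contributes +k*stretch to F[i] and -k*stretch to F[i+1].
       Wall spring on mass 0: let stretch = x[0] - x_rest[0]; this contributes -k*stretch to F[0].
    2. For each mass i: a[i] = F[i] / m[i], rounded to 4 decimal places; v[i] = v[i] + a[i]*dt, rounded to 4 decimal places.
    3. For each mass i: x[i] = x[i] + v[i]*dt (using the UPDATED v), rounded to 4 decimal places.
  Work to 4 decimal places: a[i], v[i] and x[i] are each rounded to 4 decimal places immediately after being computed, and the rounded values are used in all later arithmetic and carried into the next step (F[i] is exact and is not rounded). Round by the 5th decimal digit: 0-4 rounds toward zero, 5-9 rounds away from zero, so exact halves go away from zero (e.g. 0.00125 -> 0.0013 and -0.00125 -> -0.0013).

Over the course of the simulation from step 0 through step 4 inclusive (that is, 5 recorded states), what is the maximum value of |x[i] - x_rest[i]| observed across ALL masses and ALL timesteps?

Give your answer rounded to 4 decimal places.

Step 0: x=[5.0000 14.0000 16.0000] v=[0.0000 0.0000 0.0000]
Step 1: x=[6.0000 12.2500 17.0000] v=[4.0000 -7.0000 4.0000]
Step 2: x=[7.0625 10.1250 18.3125] v=[4.2500 -8.5000 5.2500]
Step 3: x=[7.1250 9.2813 19.0781] v=[0.2500 -3.3750 3.0625]
Step 4: x=[5.9453 10.3477 18.8945] v=[-4.7187 4.2655 -0.7343]
Max displacement = 2.7187

Answer: 2.7187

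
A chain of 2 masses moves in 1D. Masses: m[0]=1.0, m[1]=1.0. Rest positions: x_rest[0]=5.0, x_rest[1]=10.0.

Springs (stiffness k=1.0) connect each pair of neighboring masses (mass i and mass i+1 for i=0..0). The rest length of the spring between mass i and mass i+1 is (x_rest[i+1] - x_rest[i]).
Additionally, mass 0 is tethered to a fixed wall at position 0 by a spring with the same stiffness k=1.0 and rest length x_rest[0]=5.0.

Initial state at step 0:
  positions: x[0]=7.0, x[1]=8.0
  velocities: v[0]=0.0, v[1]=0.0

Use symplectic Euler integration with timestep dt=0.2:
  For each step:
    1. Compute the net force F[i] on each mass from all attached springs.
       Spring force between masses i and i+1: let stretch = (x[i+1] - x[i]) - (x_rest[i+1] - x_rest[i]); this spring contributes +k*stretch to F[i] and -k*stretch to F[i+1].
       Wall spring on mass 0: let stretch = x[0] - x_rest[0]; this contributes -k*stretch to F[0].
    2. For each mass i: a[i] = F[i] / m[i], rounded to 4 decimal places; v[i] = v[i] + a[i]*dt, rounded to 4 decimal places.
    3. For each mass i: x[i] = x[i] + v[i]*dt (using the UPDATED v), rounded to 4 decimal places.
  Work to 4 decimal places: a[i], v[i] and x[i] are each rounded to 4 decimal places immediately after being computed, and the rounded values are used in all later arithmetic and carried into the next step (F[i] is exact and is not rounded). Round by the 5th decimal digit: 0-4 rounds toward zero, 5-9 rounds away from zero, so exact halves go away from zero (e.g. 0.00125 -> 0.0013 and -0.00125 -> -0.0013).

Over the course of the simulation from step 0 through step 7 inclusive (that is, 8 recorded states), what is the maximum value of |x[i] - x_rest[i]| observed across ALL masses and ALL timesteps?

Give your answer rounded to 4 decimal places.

Step 0: x=[7.0000 8.0000] v=[0.0000 0.0000]
Step 1: x=[6.7600 8.1600] v=[-1.2000 0.8000]
Step 2: x=[6.3056 8.4640] v=[-2.2720 1.5200]
Step 3: x=[5.6853 8.8817] v=[-3.1014 2.0883]
Step 4: x=[4.9655 9.3715] v=[-3.5992 2.4490]
Step 5: x=[4.2233 9.8851] v=[-3.7111 2.5678]
Step 6: x=[3.5386 10.3722] v=[-3.4234 2.4354]
Step 7: x=[2.9857 10.7859] v=[-2.7644 2.0687]
Max displacement = 2.0143

Answer: 2.0143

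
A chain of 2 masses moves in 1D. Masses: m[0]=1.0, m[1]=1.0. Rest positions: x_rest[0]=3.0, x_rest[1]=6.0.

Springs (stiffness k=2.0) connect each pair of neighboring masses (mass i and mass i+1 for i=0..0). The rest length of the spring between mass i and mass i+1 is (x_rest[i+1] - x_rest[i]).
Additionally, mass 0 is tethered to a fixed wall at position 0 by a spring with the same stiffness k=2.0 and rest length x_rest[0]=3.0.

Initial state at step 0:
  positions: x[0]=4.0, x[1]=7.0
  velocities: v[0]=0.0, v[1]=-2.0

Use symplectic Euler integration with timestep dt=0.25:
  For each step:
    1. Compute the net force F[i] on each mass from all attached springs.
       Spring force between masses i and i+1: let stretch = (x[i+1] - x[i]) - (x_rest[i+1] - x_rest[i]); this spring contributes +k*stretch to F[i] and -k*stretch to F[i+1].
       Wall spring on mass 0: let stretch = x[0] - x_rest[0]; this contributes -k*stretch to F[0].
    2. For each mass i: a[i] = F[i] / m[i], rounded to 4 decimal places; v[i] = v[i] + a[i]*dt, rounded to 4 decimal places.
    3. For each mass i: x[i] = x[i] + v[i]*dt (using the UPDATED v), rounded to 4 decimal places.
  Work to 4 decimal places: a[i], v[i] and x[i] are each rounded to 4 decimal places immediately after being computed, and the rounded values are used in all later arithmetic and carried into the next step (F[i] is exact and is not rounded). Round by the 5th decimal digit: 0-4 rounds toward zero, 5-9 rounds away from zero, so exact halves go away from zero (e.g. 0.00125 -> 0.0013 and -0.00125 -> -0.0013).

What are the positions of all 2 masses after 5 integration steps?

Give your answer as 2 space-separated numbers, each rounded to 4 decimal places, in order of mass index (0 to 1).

Step 0: x=[4.0000 7.0000] v=[0.0000 -2.0000]
Step 1: x=[3.8750 6.5000] v=[-0.5000 -2.0000]
Step 2: x=[3.5938 6.0469] v=[-1.1250 -1.8125]
Step 3: x=[3.1700 5.6621] v=[-1.6954 -1.5391]
Step 4: x=[2.6614 5.3408] v=[-2.0344 -1.2852]
Step 5: x=[2.1551 5.0596] v=[-2.0254 -1.1249]

Answer: 2.1551 5.0596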